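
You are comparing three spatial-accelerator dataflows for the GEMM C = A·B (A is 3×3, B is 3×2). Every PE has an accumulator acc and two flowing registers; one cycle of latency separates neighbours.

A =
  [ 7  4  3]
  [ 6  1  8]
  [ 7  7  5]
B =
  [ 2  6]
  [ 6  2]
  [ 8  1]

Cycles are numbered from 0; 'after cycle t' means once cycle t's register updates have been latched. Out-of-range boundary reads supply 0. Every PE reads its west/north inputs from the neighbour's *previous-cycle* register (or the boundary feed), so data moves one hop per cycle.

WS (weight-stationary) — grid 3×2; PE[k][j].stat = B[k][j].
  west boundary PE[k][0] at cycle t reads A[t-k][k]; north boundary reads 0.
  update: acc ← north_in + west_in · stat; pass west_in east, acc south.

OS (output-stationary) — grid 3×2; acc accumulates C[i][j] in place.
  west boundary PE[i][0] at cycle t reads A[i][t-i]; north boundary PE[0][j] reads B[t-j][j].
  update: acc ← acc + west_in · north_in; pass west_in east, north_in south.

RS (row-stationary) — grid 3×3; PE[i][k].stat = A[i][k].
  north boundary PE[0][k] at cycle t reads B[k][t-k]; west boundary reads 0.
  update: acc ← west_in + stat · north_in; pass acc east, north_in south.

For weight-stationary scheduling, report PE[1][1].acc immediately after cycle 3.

WS 3×2: PE[1][1] cycle-by-cycle (with neighbour feeds):
  0: (0,1).acc=0  regs=<0,0>
  0: (1,0).acc=0  regs=<0,0>
  0: (1,1).acc=0  regs=<0,0>
  1: (0,1).acc=42  regs=<7,42>
  1: (1,0).acc=38  regs=<4,38>
  1: (1,1).acc=0  regs=<0,0>
  2: (0,1).acc=36  regs=<6,36>
  2: (1,0).acc=18  regs=<1,18>
  2: (1,1).acc=50  regs=<4,50>
  3: (0,1).acc=42  regs=<7,42>
  3: (1,0).acc=56  regs=<7,56>
  3: (1,1).acc=38  regs=<1,38>

PE[1][1].acc = 38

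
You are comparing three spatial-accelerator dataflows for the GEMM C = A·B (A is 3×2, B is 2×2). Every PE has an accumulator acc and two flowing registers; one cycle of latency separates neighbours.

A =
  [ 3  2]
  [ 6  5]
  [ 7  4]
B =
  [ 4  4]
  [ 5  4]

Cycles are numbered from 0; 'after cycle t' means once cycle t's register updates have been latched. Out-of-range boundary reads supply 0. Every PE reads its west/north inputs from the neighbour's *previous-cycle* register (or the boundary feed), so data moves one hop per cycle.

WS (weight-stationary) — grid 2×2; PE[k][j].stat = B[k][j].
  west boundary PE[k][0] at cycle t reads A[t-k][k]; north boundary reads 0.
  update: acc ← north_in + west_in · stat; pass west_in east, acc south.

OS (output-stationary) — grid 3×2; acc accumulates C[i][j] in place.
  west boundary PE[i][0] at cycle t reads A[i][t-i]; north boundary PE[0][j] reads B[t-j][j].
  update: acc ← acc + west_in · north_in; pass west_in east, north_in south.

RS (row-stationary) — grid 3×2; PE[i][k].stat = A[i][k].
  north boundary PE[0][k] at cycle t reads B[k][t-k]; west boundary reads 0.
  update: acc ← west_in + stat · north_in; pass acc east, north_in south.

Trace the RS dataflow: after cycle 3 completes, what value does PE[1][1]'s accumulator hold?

PE[1][1].acc = 44

RS 3×2: PE[1][1] cycle-by-cycle (with neighbour feeds):
  c0 r0c1: 0 / 0 / 0
  c0 r1c0: 0 / 0 / 0
  c0 r1c1: 0 / 0 / 0
  c1 r0c1: 22 / 22 / 5
  c1 r1c0: 24 / 24 / 4
  c1 r1c1: 0 / 0 / 0
  c2 r0c1: 20 / 20 / 4
  c2 r1c0: 24 / 24 / 4
  c2 r1c1: 49 / 49 / 5
  c3 r0c1: 0 / 0 / 0
  c3 r1c0: 0 / 0 / 0
  c3 r1c1: 44 / 44 / 4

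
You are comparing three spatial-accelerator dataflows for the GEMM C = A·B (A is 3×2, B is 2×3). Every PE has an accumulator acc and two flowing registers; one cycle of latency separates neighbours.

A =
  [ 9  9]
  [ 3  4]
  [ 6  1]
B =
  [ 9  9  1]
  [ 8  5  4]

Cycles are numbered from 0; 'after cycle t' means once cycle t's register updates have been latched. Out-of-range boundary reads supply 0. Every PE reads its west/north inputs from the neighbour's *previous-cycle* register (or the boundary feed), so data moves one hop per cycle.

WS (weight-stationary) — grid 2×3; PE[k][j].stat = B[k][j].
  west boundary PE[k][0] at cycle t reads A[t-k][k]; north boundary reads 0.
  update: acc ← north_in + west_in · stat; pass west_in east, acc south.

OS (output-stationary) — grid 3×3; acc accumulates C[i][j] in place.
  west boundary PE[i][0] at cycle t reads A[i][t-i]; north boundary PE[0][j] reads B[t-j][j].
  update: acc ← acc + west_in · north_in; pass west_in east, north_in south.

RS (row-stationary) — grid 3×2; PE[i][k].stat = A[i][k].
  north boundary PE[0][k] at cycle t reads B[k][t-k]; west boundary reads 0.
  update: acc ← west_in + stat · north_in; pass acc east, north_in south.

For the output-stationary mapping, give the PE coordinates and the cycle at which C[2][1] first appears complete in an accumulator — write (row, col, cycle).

(row, col, cycle) = (2, 1, 4)

OS — PE[2][1] is where C[2][1] collects:
  after 0 — PE[2][1] acc=0, pass-E 0, pass-S 0
  after 1 — PE[2][1] acc=0, pass-E 0, pass-S 0
  after 2 — PE[2][1] acc=0, pass-E 0, pass-S 0
  after 3 — PE[2][1] acc=54, pass-E 6, pass-S 9
  after 4 — PE[2][1] acc=59, pass-E 1, pass-S 5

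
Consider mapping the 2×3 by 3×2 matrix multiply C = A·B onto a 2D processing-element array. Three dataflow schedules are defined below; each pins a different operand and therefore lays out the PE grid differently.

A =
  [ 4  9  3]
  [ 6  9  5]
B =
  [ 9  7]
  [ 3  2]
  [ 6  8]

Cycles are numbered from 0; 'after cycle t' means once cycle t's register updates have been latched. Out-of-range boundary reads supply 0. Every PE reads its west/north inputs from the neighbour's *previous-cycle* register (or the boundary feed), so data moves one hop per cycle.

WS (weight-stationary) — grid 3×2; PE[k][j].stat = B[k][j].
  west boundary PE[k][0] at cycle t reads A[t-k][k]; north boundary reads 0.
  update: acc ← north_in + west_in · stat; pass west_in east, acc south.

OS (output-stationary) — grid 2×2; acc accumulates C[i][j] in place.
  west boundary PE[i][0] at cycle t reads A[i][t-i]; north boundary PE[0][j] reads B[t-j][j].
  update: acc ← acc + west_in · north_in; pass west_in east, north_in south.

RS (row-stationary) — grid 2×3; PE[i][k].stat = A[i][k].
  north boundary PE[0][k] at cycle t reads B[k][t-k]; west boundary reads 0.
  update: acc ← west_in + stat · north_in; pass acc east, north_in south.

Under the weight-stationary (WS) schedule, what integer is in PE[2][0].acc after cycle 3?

PE[2][0].acc = 111

WS (3×2). Following PE[2][0] plus its west/north inputs:
  step 0 · PE1,0: acc=0; fwd→0 fwd↓0
  step 0 · PE2,0: acc=0; fwd→0 fwd↓0
  step 1 · PE1,0: acc=63; fwd→9 fwd↓63
  step 1 · PE2,0: acc=0; fwd→0 fwd↓0
  step 2 · PE1,0: acc=81; fwd→9 fwd↓81
  step 2 · PE2,0: acc=81; fwd→3 fwd↓81
  step 3 · PE1,0: acc=0; fwd→0 fwd↓0
  step 3 · PE2,0: acc=111; fwd→5 fwd↓111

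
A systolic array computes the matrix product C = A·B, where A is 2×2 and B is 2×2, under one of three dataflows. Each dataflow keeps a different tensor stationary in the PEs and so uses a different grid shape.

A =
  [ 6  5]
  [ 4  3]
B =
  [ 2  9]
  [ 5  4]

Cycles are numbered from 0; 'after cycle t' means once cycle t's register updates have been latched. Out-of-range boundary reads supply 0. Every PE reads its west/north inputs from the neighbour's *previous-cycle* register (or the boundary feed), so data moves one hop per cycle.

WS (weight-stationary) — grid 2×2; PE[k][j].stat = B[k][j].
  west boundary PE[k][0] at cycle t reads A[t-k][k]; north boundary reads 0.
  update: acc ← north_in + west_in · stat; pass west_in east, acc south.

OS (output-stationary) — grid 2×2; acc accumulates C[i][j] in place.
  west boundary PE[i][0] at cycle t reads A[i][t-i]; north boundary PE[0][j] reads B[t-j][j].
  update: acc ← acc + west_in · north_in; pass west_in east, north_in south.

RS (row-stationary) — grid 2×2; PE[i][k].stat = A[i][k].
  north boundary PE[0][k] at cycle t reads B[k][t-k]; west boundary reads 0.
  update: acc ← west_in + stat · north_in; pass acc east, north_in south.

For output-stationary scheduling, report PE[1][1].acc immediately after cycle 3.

Tracing OS — 2×2 array, target PE[1][1]:
  c0 r0c1: 0 / 0 / 0
  c0 r1c0: 0 / 0 / 0
  c0 r1c1: 0 / 0 / 0
  c1 r0c1: 54 / 6 / 9
  c1 r1c0: 8 / 4 / 2
  c1 r1c1: 0 / 0 / 0
  c2 r0c1: 74 / 5 / 4
  c2 r1c0: 23 / 3 / 5
  c2 r1c1: 36 / 4 / 9
  c3 r0c1: 74 / 0 / 0
  c3 r1c0: 23 / 0 / 0
  c3 r1c1: 48 / 3 / 4

PE[1][1].acc = 48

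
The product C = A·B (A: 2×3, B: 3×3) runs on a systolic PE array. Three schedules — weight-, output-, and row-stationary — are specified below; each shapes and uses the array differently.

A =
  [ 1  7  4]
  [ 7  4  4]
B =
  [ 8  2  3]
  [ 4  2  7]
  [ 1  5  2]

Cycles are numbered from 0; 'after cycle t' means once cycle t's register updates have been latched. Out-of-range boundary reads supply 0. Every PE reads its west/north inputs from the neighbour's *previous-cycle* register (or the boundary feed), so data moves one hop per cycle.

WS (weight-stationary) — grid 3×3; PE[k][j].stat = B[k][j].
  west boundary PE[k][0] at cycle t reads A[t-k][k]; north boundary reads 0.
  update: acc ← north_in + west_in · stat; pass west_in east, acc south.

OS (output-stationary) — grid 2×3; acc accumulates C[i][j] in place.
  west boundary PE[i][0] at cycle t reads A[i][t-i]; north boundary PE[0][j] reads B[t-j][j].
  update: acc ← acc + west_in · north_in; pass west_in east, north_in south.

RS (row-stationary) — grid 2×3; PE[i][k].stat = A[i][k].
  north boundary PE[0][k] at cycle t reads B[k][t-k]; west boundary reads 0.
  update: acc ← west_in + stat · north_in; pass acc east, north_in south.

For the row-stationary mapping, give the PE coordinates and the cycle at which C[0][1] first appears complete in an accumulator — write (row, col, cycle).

(row, col, cycle) = (0, 2, 3)

RS — PE[0][2] is where C[0][1] collects:
  0: (0,2).acc=0  regs=<0,0>
  1: (0,2).acc=0  regs=<0,0>
  2: (0,2).acc=40  regs=<40,1>
  3: (0,2).acc=36  regs=<36,5>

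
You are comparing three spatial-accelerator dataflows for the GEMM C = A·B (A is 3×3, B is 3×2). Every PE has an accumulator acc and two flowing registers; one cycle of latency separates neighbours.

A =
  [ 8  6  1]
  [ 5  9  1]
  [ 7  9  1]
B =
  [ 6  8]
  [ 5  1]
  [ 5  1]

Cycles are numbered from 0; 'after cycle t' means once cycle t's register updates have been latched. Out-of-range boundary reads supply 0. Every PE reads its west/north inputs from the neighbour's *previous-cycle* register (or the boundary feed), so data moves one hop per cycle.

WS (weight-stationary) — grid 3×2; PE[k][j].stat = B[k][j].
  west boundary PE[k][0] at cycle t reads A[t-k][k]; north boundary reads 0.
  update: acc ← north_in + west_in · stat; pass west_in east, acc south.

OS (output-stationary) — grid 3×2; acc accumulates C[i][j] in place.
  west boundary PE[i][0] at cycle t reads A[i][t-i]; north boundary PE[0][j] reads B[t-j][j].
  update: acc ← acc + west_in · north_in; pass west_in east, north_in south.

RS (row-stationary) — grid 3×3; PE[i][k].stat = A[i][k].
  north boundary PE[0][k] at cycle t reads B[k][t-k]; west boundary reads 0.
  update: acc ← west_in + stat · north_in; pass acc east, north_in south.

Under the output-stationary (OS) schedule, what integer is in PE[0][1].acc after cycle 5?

Tracing OS — 3×2 array, target PE[0][1]:
  [0] (0,0) acc=48 (h:8 v:6)
  [0] (0,1) acc=0 (h:0 v:0)
  [1] (0,0) acc=78 (h:6 v:5)
  [1] (0,1) acc=64 (h:8 v:8)
  [2] (0,0) acc=83 (h:1 v:5)
  [2] (0,1) acc=70 (h:6 v:1)
  [3] (0,0) acc=83 (h:0 v:0)
  [3] (0,1) acc=71 (h:1 v:1)
  [4] (0,0) acc=83 (h:0 v:0)
  [4] (0,1) acc=71 (h:0 v:0)
  [5] (0,0) acc=83 (h:0 v:0)
  [5] (0,1) acc=71 (h:0 v:0)

PE[0][1].acc = 71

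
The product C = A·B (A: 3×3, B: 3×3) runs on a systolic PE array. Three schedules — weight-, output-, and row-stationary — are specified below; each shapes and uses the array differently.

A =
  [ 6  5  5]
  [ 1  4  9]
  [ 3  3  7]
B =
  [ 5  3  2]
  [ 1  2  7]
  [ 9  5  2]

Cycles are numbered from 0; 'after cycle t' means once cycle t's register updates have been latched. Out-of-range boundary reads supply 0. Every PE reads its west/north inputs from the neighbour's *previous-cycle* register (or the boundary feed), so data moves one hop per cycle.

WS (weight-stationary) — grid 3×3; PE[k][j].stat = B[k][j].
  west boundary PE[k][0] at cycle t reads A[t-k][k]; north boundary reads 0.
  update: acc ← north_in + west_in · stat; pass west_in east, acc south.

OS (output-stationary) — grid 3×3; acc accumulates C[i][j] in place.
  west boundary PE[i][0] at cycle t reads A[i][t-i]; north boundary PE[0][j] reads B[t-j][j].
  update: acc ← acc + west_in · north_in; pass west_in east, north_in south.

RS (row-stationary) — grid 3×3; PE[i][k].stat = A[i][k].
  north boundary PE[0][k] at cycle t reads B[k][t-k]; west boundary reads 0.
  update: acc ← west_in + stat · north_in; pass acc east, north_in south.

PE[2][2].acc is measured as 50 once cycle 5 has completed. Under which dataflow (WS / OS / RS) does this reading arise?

dataflow = RS

WS [3×3] PE[2][2] across cycles:
  step 0 · PE2,2: acc=0; fwd→0 fwd↓0
  step 1 · PE2,2: acc=0; fwd→0 fwd↓0
  step 2 · PE2,2: acc=0; fwd→0 fwd↓0
  step 3 · PE2,2: acc=0; fwd→0 fwd↓0
  step 4 · PE2,2: acc=57; fwd→5 fwd↓57
  step 5 · PE2,2: acc=48; fwd→9 fwd↓48
OS [3×3] PE[2][2] across cycles:
  step 0 · PE2,2: acc=0; fwd→0 fwd↓0
  step 1 · PE2,2: acc=0; fwd→0 fwd↓0
  step 2 · PE2,2: acc=0; fwd→0 fwd↓0
  step 3 · PE2,2: acc=0; fwd→0 fwd↓0
  step 4 · PE2,2: acc=6; fwd→3 fwd↓2
  step 5 · PE2,2: acc=27; fwd→3 fwd↓7
RS [3×3] PE[2][2] across cycles:
  step 0 · PE2,2: acc=0; fwd→0 fwd↓0
  step 1 · PE2,2: acc=0; fwd→0 fwd↓0
  step 2 · PE2,2: acc=0; fwd→0 fwd↓0
  step 3 · PE2,2: acc=0; fwd→0 fwd↓0
  step 4 · PE2,2: acc=81; fwd→81 fwd↓9
  step 5 · PE2,2: acc=50; fwd→50 fwd↓5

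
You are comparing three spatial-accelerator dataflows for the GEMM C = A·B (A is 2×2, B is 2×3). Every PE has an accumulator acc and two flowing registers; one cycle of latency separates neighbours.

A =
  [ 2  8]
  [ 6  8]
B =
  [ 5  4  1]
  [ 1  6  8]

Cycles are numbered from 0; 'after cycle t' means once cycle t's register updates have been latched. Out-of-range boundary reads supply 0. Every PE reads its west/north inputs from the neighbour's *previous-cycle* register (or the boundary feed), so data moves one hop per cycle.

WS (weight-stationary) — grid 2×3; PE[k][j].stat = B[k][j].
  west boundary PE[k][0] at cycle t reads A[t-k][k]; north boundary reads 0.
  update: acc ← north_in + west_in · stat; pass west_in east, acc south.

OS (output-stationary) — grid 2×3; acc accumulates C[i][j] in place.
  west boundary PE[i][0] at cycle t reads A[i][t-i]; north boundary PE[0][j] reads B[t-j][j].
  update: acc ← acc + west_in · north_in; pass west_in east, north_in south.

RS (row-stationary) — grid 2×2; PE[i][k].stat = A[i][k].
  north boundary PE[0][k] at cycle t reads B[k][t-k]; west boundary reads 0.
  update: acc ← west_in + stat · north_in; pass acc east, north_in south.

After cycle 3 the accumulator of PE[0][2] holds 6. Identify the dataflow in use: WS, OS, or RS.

— WS: 2×3; PE[0][2] trace:
  cycle 0: PE[0][2] → acc 0, east 0, south 0
  cycle 1: PE[0][2] → acc 0, east 0, south 0
  cycle 2: PE[0][2] → acc 2, east 2, south 2
  cycle 3: PE[0][2] → acc 6, east 6, south 6
— OS: 2×3; PE[0][2] trace:
  cycle 0: PE[0][2] → acc 0, east 0, south 0
  cycle 1: PE[0][2] → acc 0, east 0, south 0
  cycle 2: PE[0][2] → acc 2, east 2, south 1
  cycle 3: PE[0][2] → acc 66, east 8, south 8
RS (2×2): PE[0][2] does not exist.

dataflow = WS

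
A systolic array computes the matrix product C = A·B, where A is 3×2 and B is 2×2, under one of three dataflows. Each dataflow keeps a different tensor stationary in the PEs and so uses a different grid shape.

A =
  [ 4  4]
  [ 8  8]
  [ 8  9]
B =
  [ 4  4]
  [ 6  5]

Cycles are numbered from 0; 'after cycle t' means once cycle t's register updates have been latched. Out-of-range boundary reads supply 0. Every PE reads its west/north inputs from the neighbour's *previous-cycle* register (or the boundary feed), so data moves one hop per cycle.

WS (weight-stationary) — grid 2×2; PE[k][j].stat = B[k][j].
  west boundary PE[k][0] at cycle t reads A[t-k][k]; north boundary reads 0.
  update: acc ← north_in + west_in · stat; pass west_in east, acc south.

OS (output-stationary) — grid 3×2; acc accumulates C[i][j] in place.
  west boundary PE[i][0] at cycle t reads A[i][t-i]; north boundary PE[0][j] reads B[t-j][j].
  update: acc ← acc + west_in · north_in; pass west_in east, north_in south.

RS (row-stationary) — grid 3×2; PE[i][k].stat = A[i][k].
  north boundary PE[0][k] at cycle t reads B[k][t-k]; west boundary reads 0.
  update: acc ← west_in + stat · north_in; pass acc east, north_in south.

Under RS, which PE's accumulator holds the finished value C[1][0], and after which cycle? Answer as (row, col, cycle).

RS — PE[1][1] is where C[1][0] collects:
  cycle 0: PE[1][1] → acc 0, east 0, south 0
  cycle 1: PE[1][1] → acc 0, east 0, south 0
  cycle 2: PE[1][1] → acc 80, east 80, south 6

(row, col, cycle) = (1, 1, 2)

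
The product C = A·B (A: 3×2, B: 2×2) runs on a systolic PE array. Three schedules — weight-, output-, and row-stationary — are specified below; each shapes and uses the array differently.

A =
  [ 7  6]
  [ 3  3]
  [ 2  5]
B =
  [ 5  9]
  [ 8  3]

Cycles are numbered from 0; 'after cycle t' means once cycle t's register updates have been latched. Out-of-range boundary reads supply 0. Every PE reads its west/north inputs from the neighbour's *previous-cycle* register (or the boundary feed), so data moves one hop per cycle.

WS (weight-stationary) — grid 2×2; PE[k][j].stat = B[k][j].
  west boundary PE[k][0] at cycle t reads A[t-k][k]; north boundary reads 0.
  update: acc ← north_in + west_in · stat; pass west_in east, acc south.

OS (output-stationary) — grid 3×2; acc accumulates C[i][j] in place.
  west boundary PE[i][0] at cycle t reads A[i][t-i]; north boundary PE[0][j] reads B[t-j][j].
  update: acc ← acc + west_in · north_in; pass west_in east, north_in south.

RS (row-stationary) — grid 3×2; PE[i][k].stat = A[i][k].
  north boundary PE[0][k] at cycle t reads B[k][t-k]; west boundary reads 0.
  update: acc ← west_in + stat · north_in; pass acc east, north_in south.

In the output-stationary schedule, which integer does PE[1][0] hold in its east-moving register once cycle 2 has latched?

OS 3×2: PE[1][0] cycle-by-cycle (with neighbour feeds):
  c0 r0c0: 35 / 7 / 5
  c0 r1c0: 0 / 0 / 0
  c1 r0c0: 83 / 6 / 8
  c1 r1c0: 15 / 3 / 5
  c2 r0c0: 83 / 0 / 0
  c2 r1c0: 39 / 3 / 8

register = 3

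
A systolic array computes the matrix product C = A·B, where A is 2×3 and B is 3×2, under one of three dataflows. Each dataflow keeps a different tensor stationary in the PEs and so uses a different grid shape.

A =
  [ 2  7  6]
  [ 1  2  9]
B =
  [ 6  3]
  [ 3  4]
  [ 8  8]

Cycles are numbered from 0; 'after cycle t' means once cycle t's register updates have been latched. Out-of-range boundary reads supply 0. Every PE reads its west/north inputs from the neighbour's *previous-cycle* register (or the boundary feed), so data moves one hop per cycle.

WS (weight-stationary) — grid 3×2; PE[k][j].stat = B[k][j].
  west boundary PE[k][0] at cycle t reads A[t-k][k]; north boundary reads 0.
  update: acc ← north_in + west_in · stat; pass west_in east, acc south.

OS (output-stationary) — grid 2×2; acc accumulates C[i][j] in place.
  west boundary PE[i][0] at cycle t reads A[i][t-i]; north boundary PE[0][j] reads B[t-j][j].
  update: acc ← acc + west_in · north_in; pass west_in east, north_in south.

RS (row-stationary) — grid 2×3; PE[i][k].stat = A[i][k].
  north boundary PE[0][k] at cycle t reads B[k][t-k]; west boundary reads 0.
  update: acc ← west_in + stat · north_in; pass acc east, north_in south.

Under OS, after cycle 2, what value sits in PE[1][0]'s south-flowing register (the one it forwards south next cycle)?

register = 3

OS on a 2×2 grid — tracing PE[1][0] and its feeders:
  cycle 0: PE[0][0] → acc 12, east 2, south 6
  cycle 0: PE[1][0] → acc 0, east 0, south 0
  cycle 1: PE[0][0] → acc 33, east 7, south 3
  cycle 1: PE[1][0] → acc 6, east 1, south 6
  cycle 2: PE[0][0] → acc 81, east 6, south 8
  cycle 2: PE[1][0] → acc 12, east 2, south 3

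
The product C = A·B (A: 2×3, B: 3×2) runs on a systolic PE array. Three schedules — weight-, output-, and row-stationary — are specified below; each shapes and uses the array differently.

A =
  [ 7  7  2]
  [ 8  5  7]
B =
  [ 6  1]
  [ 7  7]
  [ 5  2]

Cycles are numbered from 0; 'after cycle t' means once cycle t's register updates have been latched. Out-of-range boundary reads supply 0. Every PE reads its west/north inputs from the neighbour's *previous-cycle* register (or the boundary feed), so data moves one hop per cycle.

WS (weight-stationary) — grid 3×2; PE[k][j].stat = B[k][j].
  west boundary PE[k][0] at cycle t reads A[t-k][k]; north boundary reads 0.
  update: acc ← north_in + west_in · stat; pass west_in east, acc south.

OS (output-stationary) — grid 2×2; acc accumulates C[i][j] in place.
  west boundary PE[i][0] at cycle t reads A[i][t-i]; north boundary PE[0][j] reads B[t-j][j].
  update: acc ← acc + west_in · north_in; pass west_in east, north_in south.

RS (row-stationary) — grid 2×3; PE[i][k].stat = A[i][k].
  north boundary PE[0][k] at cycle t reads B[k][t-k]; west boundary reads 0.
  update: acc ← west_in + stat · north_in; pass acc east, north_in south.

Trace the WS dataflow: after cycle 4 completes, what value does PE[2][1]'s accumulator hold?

PE[2][1].acc = 57

Tracing WS — 3×2 array, target PE[2][1]:
  @0  [1,1]  acc 0  |  →0  ↓0
  @0  [2,0]  acc 0  |  →0  ↓0
  @0  [2,1]  acc 0  |  →0  ↓0
  @1  [1,1]  acc 0  |  →0  ↓0
  @1  [2,0]  acc 0  |  →0  ↓0
  @1  [2,1]  acc 0  |  →0  ↓0
  @2  [1,1]  acc 56  |  →7  ↓56
  @2  [2,0]  acc 101  |  →2  ↓101
  @2  [2,1]  acc 0  |  →0  ↓0
  @3  [1,1]  acc 43  |  →5  ↓43
  @3  [2,0]  acc 118  |  →7  ↓118
  @3  [2,1]  acc 60  |  →2  ↓60
  @4  [1,1]  acc 0  |  →0  ↓0
  @4  [2,0]  acc 0  |  →0  ↓0
  @4  [2,1]  acc 57  |  →7  ↓57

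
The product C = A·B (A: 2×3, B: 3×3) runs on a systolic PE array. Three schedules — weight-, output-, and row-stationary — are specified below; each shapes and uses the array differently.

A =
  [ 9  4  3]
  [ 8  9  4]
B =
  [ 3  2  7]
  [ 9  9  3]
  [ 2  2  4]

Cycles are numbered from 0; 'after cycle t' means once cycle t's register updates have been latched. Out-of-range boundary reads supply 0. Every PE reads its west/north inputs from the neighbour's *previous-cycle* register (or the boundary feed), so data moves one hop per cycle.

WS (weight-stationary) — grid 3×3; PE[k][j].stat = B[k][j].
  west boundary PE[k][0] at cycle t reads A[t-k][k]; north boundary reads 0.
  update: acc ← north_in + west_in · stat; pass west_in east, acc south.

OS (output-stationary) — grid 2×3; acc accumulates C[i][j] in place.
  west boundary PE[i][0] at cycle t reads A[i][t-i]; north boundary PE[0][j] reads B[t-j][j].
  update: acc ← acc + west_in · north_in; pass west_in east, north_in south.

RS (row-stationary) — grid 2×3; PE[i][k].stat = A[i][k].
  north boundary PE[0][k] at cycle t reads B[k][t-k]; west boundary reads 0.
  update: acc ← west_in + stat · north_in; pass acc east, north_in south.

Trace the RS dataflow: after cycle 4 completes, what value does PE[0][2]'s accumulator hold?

RS on a 2×3 grid — tracing PE[0][2] and its feeders:
  step 0 · PE0,1: acc=0; fwd→0 fwd↓0
  step 0 · PE0,2: acc=0; fwd→0 fwd↓0
  step 1 · PE0,1: acc=63; fwd→63 fwd↓9
  step 1 · PE0,2: acc=0; fwd→0 fwd↓0
  step 2 · PE0,1: acc=54; fwd→54 fwd↓9
  step 2 · PE0,2: acc=69; fwd→69 fwd↓2
  step 3 · PE0,1: acc=75; fwd→75 fwd↓3
  step 3 · PE0,2: acc=60; fwd→60 fwd↓2
  step 4 · PE0,1: acc=0; fwd→0 fwd↓0
  step 4 · PE0,2: acc=87; fwd→87 fwd↓4

PE[0][2].acc = 87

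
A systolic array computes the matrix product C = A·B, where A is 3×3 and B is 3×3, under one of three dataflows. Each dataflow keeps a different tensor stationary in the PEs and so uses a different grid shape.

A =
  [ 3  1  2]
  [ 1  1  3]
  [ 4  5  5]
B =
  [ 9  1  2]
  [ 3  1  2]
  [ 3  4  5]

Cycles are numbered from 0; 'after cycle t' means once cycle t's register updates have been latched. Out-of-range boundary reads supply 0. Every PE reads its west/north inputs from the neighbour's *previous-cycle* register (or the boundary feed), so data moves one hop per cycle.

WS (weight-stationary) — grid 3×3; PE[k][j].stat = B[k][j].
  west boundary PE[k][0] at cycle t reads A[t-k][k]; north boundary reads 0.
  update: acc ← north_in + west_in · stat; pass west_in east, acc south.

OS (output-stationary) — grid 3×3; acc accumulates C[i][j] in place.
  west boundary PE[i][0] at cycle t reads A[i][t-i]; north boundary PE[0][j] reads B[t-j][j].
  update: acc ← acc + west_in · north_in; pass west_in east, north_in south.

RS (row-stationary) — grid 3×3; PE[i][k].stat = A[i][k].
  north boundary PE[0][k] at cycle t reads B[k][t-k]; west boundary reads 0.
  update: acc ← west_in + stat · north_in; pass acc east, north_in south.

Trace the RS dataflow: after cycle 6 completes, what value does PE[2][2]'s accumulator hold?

RS (3×3). Following PE[2][2] plus its west/north inputs:
  after 0 — PE[1][2] acc=0, pass-E 0, pass-S 0
  after 0 — PE[2][1] acc=0, pass-E 0, pass-S 0
  after 0 — PE[2][2] acc=0, pass-E 0, pass-S 0
  after 1 — PE[1][2] acc=0, pass-E 0, pass-S 0
  after 1 — PE[2][1] acc=0, pass-E 0, pass-S 0
  after 1 — PE[2][2] acc=0, pass-E 0, pass-S 0
  after 2 — PE[1][2] acc=0, pass-E 0, pass-S 0
  after 2 — PE[2][1] acc=0, pass-E 0, pass-S 0
  after 2 — PE[2][2] acc=0, pass-E 0, pass-S 0
  after 3 — PE[1][2] acc=21, pass-E 21, pass-S 3
  after 3 — PE[2][1] acc=51, pass-E 51, pass-S 3
  after 3 — PE[2][2] acc=0, pass-E 0, pass-S 0
  after 4 — PE[1][2] acc=14, pass-E 14, pass-S 4
  after 4 — PE[2][1] acc=9, pass-E 9, pass-S 1
  after 4 — PE[2][2] acc=66, pass-E 66, pass-S 3
  after 5 — PE[1][2] acc=19, pass-E 19, pass-S 5
  after 5 — PE[2][1] acc=18, pass-E 18, pass-S 2
  after 5 — PE[2][2] acc=29, pass-E 29, pass-S 4
  after 6 — PE[1][2] acc=0, pass-E 0, pass-S 0
  after 6 — PE[2][1] acc=0, pass-E 0, pass-S 0
  after 6 — PE[2][2] acc=43, pass-E 43, pass-S 5

PE[2][2].acc = 43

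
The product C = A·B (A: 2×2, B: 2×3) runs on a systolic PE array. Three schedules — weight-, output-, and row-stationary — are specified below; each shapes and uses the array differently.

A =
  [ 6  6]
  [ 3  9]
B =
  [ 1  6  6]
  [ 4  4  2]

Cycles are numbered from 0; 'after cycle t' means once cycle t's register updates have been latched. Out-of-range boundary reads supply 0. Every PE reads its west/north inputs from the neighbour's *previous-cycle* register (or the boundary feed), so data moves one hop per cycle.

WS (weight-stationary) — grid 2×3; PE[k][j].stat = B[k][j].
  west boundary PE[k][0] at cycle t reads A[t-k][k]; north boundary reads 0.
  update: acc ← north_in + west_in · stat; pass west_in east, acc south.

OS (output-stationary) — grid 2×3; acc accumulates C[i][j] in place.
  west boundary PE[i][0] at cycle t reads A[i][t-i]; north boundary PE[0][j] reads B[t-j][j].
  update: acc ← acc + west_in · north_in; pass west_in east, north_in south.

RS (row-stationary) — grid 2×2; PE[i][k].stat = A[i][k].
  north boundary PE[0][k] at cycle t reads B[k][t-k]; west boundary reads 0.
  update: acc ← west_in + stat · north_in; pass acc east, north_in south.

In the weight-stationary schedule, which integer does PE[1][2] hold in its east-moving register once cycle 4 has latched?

register = 9

WS on a 2×3 grid — tracing PE[1][2] and its feeders:
  t=0 PE[0][2]: acc=0 h=0 v=0
  t=0 PE[1][1]: acc=0 h=0 v=0
  t=0 PE[1][2]: acc=0 h=0 v=0
  t=1 PE[0][2]: acc=0 h=0 v=0
  t=1 PE[1][1]: acc=0 h=0 v=0
  t=1 PE[1][2]: acc=0 h=0 v=0
  t=2 PE[0][2]: acc=36 h=6 v=36
  t=2 PE[1][1]: acc=60 h=6 v=60
  t=2 PE[1][2]: acc=0 h=0 v=0
  t=3 PE[0][2]: acc=18 h=3 v=18
  t=3 PE[1][1]: acc=54 h=9 v=54
  t=3 PE[1][2]: acc=48 h=6 v=48
  t=4 PE[0][2]: acc=0 h=0 v=0
  t=4 PE[1][1]: acc=0 h=0 v=0
  t=4 PE[1][2]: acc=36 h=9 v=36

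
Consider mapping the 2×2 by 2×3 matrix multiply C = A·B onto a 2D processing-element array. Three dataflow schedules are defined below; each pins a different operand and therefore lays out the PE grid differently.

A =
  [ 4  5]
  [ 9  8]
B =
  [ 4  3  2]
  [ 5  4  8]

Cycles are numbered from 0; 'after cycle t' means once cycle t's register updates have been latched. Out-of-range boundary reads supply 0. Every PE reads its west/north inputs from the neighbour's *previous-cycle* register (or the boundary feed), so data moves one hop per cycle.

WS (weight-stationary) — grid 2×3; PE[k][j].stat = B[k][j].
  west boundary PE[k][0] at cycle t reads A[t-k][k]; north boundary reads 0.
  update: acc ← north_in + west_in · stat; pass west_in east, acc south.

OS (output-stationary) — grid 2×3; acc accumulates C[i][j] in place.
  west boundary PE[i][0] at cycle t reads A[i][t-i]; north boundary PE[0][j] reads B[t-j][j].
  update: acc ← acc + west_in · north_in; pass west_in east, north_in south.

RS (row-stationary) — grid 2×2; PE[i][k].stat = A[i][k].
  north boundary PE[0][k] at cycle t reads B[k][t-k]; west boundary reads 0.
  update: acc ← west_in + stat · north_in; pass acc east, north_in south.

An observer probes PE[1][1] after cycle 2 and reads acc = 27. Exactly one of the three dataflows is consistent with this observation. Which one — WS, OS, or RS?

— WS: 2×3; PE[1][1] trace:
  t=0 PE[1][1]: acc=0 h=0 v=0
  t=1 PE[1][1]: acc=0 h=0 v=0
  t=2 PE[1][1]: acc=32 h=5 v=32
— OS: 2×3; PE[1][1] trace:
  t=0 PE[1][1]: acc=0 h=0 v=0
  t=1 PE[1][1]: acc=0 h=0 v=0
  t=2 PE[1][1]: acc=27 h=9 v=3
— RS: 2×2; PE[1][1] trace:
  t=0 PE[1][1]: acc=0 h=0 v=0
  t=1 PE[1][1]: acc=0 h=0 v=0
  t=2 PE[1][1]: acc=76 h=76 v=5

dataflow = OS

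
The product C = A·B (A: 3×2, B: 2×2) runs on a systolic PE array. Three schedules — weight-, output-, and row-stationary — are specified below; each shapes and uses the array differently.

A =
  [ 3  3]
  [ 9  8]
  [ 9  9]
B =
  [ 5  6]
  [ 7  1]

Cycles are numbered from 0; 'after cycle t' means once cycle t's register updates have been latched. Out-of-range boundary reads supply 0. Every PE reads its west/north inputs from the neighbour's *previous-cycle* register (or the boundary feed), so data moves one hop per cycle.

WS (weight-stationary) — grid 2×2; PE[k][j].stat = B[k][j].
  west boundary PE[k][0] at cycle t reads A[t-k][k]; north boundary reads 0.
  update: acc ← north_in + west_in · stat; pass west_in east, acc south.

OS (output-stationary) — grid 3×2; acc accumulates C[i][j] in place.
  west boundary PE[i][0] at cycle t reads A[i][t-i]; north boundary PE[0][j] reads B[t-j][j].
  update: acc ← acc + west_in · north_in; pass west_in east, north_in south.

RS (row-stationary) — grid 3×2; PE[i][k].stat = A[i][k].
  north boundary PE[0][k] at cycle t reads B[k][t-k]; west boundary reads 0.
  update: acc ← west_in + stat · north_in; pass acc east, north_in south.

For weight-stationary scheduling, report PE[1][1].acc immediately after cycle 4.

PE[1][1].acc = 63

WS 2×2: PE[1][1] cycle-by-cycle (with neighbour feeds):
  step 0 · PE0,1: acc=0; fwd→0 fwd↓0
  step 0 · PE1,0: acc=0; fwd→0 fwd↓0
  step 0 · PE1,1: acc=0; fwd→0 fwd↓0
  step 1 · PE0,1: acc=18; fwd→3 fwd↓18
  step 1 · PE1,0: acc=36; fwd→3 fwd↓36
  step 1 · PE1,1: acc=0; fwd→0 fwd↓0
  step 2 · PE0,1: acc=54; fwd→9 fwd↓54
  step 2 · PE1,0: acc=101; fwd→8 fwd↓101
  step 2 · PE1,1: acc=21; fwd→3 fwd↓21
  step 3 · PE0,1: acc=54; fwd→9 fwd↓54
  step 3 · PE1,0: acc=108; fwd→9 fwd↓108
  step 3 · PE1,1: acc=62; fwd→8 fwd↓62
  step 4 · PE0,1: acc=0; fwd→0 fwd↓0
  step 4 · PE1,0: acc=0; fwd→0 fwd↓0
  step 4 · PE1,1: acc=63; fwd→9 fwd↓63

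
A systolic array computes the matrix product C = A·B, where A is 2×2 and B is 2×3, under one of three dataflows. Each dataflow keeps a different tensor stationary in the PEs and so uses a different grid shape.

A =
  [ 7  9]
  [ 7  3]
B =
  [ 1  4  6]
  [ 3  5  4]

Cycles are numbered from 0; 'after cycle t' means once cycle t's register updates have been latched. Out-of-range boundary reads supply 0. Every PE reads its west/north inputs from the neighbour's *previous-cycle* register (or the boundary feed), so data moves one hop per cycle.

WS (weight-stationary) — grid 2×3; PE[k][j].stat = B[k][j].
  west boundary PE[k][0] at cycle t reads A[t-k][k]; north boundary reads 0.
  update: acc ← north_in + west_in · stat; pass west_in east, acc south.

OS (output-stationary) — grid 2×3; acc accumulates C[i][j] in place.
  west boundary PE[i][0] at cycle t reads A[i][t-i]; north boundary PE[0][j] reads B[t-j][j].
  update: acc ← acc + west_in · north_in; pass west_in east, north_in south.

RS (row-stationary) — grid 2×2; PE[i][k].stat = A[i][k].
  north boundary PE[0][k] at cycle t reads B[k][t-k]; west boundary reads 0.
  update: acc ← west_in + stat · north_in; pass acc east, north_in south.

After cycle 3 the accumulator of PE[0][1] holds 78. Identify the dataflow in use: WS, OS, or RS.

— WS: 2×3; PE[0][1] trace:
  0: (0,1).acc=0  regs=<0,0>
  1: (0,1).acc=28  regs=<7,28>
  2: (0,1).acc=28  regs=<7,28>
  3: (0,1).acc=0  regs=<0,0>
— OS: 2×3; PE[0][1] trace:
  0: (0,1).acc=0  regs=<0,0>
  1: (0,1).acc=28  regs=<7,4>
  2: (0,1).acc=73  regs=<9,5>
  3: (0,1).acc=73  regs=<0,0>
— RS: 2×2; PE[0][1] trace:
  0: (0,1).acc=0  regs=<0,0>
  1: (0,1).acc=34  regs=<34,3>
  2: (0,1).acc=73  regs=<73,5>
  3: (0,1).acc=78  regs=<78,4>

dataflow = RS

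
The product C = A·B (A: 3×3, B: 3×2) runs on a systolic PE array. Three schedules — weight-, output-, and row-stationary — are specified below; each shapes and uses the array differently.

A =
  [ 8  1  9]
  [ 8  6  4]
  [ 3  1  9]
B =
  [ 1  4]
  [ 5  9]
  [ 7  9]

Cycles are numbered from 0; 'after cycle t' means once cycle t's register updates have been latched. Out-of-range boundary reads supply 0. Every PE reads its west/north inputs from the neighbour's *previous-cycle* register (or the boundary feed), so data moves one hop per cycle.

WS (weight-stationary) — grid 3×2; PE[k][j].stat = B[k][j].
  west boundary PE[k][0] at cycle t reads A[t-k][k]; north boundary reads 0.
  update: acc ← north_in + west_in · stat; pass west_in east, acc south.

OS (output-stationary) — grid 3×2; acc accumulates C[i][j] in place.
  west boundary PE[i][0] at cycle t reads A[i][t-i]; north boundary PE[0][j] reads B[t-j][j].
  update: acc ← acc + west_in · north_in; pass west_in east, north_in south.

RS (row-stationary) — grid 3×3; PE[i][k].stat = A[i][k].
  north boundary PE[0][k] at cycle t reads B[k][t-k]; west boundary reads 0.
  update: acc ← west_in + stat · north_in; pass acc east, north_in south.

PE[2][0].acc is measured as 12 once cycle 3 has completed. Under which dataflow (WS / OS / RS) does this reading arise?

dataflow = RS

WS [3×2] PE[2][0] across cycles:
  c0 r2c0: 0 / 0 / 0
  c1 r2c0: 0 / 0 / 0
  c2 r2c0: 76 / 9 / 76
  c3 r2c0: 66 / 4 / 66
OS [3×2] PE[2][0] across cycles:
  c0 r2c0: 0 / 0 / 0
  c1 r2c0: 0 / 0 / 0
  c2 r2c0: 3 / 3 / 1
  c3 r2c0: 8 / 1 / 5
RS [3×3] PE[2][0] across cycles:
  c0 r2c0: 0 / 0 / 0
  c1 r2c0: 0 / 0 / 0
  c2 r2c0: 3 / 3 / 1
  c3 r2c0: 12 / 12 / 4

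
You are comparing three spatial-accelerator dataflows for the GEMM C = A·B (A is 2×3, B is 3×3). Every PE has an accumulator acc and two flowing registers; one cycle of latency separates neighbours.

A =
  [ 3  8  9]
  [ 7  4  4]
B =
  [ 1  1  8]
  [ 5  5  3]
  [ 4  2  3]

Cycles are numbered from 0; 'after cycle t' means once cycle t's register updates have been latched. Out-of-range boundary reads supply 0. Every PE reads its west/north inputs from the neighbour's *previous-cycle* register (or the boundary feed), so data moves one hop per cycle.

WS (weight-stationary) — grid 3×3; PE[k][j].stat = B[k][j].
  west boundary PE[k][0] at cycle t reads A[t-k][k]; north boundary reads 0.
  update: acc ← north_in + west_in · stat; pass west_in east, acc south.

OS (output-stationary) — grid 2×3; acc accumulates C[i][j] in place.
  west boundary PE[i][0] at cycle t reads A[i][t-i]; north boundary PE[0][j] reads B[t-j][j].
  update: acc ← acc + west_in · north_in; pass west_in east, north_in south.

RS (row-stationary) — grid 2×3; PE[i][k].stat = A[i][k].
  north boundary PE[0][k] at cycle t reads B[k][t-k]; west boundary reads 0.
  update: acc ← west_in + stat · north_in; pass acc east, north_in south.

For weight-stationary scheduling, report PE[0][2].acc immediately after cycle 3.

PE[0][2].acc = 56

Tracing WS — 3×3 array, target PE[0][2]:
  c0 r0c1: 0 / 0 / 0
  c0 r0c2: 0 / 0 / 0
  c1 r0c1: 3 / 3 / 3
  c1 r0c2: 0 / 0 / 0
  c2 r0c1: 7 / 7 / 7
  c2 r0c2: 24 / 3 / 24
  c3 r0c1: 0 / 0 / 0
  c3 r0c2: 56 / 7 / 56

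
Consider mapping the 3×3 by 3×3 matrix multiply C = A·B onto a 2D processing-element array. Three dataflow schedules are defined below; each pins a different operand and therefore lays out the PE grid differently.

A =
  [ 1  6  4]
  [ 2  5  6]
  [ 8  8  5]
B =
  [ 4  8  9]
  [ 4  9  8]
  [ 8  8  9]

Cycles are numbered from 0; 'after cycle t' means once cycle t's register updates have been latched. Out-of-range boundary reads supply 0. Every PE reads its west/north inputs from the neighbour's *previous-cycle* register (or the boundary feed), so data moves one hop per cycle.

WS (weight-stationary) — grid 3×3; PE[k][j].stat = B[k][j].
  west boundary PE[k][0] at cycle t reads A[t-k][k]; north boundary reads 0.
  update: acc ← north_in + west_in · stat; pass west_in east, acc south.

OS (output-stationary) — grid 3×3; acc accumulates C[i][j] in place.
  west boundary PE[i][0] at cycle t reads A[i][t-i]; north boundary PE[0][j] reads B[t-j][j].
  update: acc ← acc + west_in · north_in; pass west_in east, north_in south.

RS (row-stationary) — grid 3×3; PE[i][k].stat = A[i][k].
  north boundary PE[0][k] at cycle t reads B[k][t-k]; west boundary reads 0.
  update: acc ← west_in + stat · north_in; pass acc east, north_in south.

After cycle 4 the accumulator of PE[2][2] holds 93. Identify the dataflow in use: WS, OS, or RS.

Under WS (3×3), PE[2][2]:
  cycle 0: PE[2][2] → acc 0, east 0, south 0
  cycle 1: PE[2][2] → acc 0, east 0, south 0
  cycle 2: PE[2][2] → acc 0, east 0, south 0
  cycle 3: PE[2][2] → acc 0, east 0, south 0
  cycle 4: PE[2][2] → acc 93, east 4, south 93
Under OS (3×3), PE[2][2]:
  cycle 0: PE[2][2] → acc 0, east 0, south 0
  cycle 1: PE[2][2] → acc 0, east 0, south 0
  cycle 2: PE[2][2] → acc 0, east 0, south 0
  cycle 3: PE[2][2] → acc 0, east 0, south 0
  cycle 4: PE[2][2] → acc 72, east 8, south 9
Under RS (3×3), PE[2][2]:
  cycle 0: PE[2][2] → acc 0, east 0, south 0
  cycle 1: PE[2][2] → acc 0, east 0, south 0
  cycle 2: PE[2][2] → acc 0, east 0, south 0
  cycle 3: PE[2][2] → acc 0, east 0, south 0
  cycle 4: PE[2][2] → acc 104, east 104, south 8

dataflow = WS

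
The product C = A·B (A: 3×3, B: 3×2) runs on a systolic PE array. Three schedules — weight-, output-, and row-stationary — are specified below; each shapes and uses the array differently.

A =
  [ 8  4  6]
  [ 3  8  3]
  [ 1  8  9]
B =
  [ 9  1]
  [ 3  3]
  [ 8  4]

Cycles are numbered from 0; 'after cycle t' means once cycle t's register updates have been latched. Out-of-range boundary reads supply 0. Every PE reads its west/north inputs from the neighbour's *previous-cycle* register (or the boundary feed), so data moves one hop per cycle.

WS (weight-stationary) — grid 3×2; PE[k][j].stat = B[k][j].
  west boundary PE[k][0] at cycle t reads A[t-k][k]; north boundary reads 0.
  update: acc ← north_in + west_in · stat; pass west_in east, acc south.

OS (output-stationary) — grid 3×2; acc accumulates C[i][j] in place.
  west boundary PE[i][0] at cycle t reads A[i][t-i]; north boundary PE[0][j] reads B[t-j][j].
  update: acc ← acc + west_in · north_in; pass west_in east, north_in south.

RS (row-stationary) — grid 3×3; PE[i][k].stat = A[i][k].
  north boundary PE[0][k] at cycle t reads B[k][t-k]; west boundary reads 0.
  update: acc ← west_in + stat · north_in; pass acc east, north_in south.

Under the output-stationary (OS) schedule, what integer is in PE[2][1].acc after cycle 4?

OS (3×2). Following PE[2][1] plus its west/north inputs:
  cycle 0: PE[1][1] → acc 0, east 0, south 0
  cycle 0: PE[2][0] → acc 0, east 0, south 0
  cycle 0: PE[2][1] → acc 0, east 0, south 0
  cycle 1: PE[1][1] → acc 0, east 0, south 0
  cycle 1: PE[2][0] → acc 0, east 0, south 0
  cycle 1: PE[2][1] → acc 0, east 0, south 0
  cycle 2: PE[1][1] → acc 3, east 3, south 1
  cycle 2: PE[2][0] → acc 9, east 1, south 9
  cycle 2: PE[2][1] → acc 0, east 0, south 0
  cycle 3: PE[1][1] → acc 27, east 8, south 3
  cycle 3: PE[2][0] → acc 33, east 8, south 3
  cycle 3: PE[2][1] → acc 1, east 1, south 1
  cycle 4: PE[1][1] → acc 39, east 3, south 4
  cycle 4: PE[2][0] → acc 105, east 9, south 8
  cycle 4: PE[2][1] → acc 25, east 8, south 3

PE[2][1].acc = 25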